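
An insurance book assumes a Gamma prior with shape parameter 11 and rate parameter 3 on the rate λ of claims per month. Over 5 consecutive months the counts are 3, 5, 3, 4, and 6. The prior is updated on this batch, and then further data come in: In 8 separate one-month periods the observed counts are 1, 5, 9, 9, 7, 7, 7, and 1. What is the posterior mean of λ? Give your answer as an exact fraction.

Total count: 3 + 5 + 3 + 4 + 6 = 21.
Total exposure: 5 months.
After the first batch: Gamma(11 + 21, 3 + 5) = Gamma(32, 8).
Total count: 1 + 5 + 9 + 9 + 7 + 7 + 7 + 1 = 46.
Total exposure: 8 months.
After the second batch: Gamma(32 + 46, 8 + 8) = Gamma(78, 16).
Posterior mean = α'/β' = 78/16 = 39/8.

39/8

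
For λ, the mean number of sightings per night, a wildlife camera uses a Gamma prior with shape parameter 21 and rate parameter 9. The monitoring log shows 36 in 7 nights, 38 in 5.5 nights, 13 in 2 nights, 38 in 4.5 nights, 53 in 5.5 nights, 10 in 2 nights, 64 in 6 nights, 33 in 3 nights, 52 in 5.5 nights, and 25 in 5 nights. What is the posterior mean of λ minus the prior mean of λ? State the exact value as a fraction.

764/165

Total count: 36 + 38 + 13 + 38 + 53 + 10 + 64 + 33 + 52 + 25 = 362.
Total exposure: 7 + 5.5 + 2 + 4.5 + 5.5 + 2 + 6 + 3 + 5.5 + 5 = 46 nights.
Conjugate update: add total count to the shape and total exposure to the rate, giving Gamma(383, 55).
Posterior mean = 383/55 = 383/55; prior mean = 21/9 = 7/3. Difference = 383/55 − 7/3 = 764/165.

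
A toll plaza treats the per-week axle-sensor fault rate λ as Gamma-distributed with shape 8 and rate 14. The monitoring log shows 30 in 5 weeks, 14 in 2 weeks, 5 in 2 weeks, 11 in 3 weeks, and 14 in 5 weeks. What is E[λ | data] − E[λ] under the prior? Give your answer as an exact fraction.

450/217

Total count: 30 + 14 + 5 + 11 + 14 = 74.
Total exposure: 5 + 2 + 2 + 3 + 5 = 17 weeks.
Conjugate update: add total count to the shape and total exposure to the rate, giving Gamma(82, 31).
Posterior mean = 82/31 = 82/31; prior mean = 8/14 = 4/7. Difference = 82/31 − 4/7 = 450/217.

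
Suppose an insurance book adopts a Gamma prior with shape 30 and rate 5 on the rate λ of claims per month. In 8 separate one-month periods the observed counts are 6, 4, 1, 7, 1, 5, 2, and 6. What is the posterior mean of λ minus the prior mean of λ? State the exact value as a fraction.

Total count: 6 + 4 + 1 + 7 + 1 + 5 + 2 + 6 = 32.
Total exposure: 8 months.
Posterior: α' = 30 + 32 = 62, β' = 5 + 8 = 13.
Posterior mean = 62/13 = 62/13; prior mean = 30/5 = 6. Difference = 62/13 − 6 = -16/13.

-16/13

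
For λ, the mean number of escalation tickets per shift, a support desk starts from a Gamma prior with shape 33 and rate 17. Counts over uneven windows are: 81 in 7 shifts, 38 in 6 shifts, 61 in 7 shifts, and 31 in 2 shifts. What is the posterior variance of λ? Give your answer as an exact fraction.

Total count: 81 + 38 + 61 + 31 = 211.
Total exposure: 7 + 6 + 7 + 2 = 22 shifts.
Gamma(α, β) with Poisson data over total exposure Σt gives posterior Gamma(α+Σx, β+Σt) = Gamma(244, 39).
Posterior variance = α'/β'² = 244/1521.

244/1521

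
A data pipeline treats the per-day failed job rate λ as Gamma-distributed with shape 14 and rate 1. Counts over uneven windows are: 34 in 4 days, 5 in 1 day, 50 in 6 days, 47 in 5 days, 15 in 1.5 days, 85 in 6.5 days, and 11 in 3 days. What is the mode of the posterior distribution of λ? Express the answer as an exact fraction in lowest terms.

65/7

Total count: 34 + 5 + 50 + 47 + 15 + 85 + 11 = 247.
Total exposure: 4 + 1 + 6 + 5 + 1.5 + 6.5 + 3 = 27 days.
By Gamma–Poisson conjugacy, the posterior is Gamma(α + Σx, β + Σt) = Gamma(14 + 247, 1 + 27) = Gamma(261, 28).
Posterior mode = (α'−1)/β' = 260/28 = 65/7.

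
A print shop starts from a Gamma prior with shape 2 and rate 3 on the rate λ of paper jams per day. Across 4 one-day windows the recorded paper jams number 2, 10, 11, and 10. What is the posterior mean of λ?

5

Total count: 2 + 10 + 11 + 10 = 33.
Total exposure: 4 days.
By Gamma–Poisson conjugacy, the posterior is Gamma(α + Σx, β + Σt) = Gamma(2 + 33, 3 + 4) = Gamma(35, 7).
Posterior mean = α'/β' = 35/7 = 5.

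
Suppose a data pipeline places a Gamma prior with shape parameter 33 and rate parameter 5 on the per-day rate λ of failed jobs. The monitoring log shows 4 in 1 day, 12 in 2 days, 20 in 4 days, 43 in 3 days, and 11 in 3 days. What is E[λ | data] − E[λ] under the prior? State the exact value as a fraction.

Total count: 4 + 12 + 20 + 43 + 11 = 90.
Total exposure: 1 + 2 + 4 + 3 + 3 = 13 days.
Gamma(α, β) with Poisson data over total exposure Σt gives posterior Gamma(α+Σx, β+Σt) = Gamma(123, 18).
Posterior mean = 123/18 = 41/6; prior mean = 33/5 = 33/5. Difference = 41/6 − 33/5 = 7/30.

7/30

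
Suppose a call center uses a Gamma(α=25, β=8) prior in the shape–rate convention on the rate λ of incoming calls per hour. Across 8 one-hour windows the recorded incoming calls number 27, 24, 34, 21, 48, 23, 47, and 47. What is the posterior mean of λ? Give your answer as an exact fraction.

Total count: 27 + 24 + 34 + 21 + 48 + 23 + 47 + 47 = 271.
Total exposure: 8 hours.
By Gamma–Poisson conjugacy, the posterior is Gamma(α + Σx, β + Σt) = Gamma(25 + 271, 8 + 8) = Gamma(296, 16).
Posterior mean = α'/β' = 296/16 = 37/2.

37/2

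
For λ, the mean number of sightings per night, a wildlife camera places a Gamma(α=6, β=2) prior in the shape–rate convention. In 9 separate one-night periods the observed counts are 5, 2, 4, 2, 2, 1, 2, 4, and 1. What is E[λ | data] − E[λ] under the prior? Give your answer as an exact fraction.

Total count: 5 + 2 + 4 + 2 + 2 + 1 + 2 + 4 + 1 = 23.
Total exposure: 9 nights.
Conjugate update: add total count to the shape and total exposure to the rate, giving Gamma(29, 11).
Posterior mean = 29/11 = 29/11; prior mean = 6/2 = 3. Difference = 29/11 − 3 = -4/11.

-4/11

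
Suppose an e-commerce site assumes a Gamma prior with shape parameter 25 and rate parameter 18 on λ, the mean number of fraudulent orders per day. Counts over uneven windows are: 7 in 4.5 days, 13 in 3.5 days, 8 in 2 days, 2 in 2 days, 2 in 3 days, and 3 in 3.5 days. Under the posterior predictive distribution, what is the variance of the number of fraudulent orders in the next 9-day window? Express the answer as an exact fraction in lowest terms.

Total count: 7 + 13 + 8 + 2 + 2 + 3 = 35.
Total exposure: 4.5 + 3.5 + 2 + 2 + 3 + 3.5 = 18.5 days.
The Gamma prior is conjugate for the Poisson rate, so λ | data ~ Gamma(25+35, 18+18.5) = Gamma(60, 73/2).
The posterior predictive for a window of length T is Negative Binomial with variance T·α'·(β'+T)/β'² = 9·60·(91/2)/(5329/4) = 98280/5329.

98280/5329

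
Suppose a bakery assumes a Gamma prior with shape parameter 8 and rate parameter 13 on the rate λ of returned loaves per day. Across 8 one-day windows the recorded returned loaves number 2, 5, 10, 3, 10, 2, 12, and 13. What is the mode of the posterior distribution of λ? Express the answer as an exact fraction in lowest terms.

Total count: 2 + 5 + 10 + 3 + 10 + 2 + 12 + 13 = 57.
Total exposure: 8 days.
Gamma(α, β) with Poisson data over total exposure Σt gives posterior Gamma(α+Σx, β+Σt) = Gamma(65, 21).
Posterior mode = (α'−1)/β' = 64/21.

64/21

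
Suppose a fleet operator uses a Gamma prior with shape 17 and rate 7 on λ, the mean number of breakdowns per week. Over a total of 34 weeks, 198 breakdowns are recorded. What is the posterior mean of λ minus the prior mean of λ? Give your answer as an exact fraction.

808/287

Total count 198 over total exposure 34 weeks.
Gamma(α, β) with Poisson data over total exposure Σt gives posterior Gamma(α+Σx, β+Σt) = Gamma(215, 41).
Posterior mean = 215/41 = 215/41; prior mean = 17/7 = 17/7. Difference = 215/41 − 17/7 = 808/287.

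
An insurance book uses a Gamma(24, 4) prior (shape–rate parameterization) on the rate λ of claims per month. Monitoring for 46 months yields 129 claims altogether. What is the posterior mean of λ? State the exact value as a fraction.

153/50

Total count 129 over total exposure 46 months.
Conjugate update: add total count to the shape and total exposure to the rate, giving Gamma(153, 50).
Posterior mean = α'/β' = 153/50.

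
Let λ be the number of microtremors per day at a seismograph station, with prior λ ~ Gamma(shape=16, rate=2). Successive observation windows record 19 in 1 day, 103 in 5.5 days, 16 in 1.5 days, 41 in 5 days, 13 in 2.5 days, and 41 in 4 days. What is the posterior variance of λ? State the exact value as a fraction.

996/1849

Total count: 19 + 103 + 16 + 41 + 13 + 41 = 233.
Total exposure: 1 + 5.5 + 1.5 + 5 + 2.5 + 4 = 19.5 days.
The Gamma prior is conjugate for the Poisson rate, so λ | data ~ Gamma(16+233, 2+19.5) = Gamma(249, 43/2).
Posterior variance = α'/β'² = 249/(1849/4) = 996/1849.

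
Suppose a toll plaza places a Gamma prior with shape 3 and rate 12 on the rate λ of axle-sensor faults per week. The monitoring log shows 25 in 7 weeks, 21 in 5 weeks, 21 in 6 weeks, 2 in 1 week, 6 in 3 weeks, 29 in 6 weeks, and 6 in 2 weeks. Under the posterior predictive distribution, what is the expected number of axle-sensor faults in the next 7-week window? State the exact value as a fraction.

Total count: 25 + 21 + 21 + 2 + 6 + 29 + 6 = 110.
Total exposure: 7 + 5 + 6 + 1 + 3 + 6 + 2 = 30 weeks.
Conjugate update: add total count to the shape and total exposure to the rate, giving Gamma(113, 42).
Predictive mean over a 7-week window = T·E[λ|data] = 7·113/42 = 113/6.

113/6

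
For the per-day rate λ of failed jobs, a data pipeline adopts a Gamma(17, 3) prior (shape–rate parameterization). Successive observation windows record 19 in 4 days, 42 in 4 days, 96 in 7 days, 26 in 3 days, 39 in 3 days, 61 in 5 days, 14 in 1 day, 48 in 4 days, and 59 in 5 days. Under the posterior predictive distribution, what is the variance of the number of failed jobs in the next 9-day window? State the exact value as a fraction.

20208/169

Total count: 19 + 42 + 96 + 26 + 39 + 61 + 14 + 48 + 59 = 404.
Total exposure: 4 + 4 + 7 + 3 + 3 + 5 + 1 + 4 + 5 = 36 days.
Gamma(α, β) with Poisson data over total exposure Σt gives posterior Gamma(α+Σx, β+Σt) = Gamma(421, 39).
The posterior predictive for a window of length T is Negative Binomial with variance T·α'·(β'+T)/β'² = 9·421·48/1521 = 20208/169.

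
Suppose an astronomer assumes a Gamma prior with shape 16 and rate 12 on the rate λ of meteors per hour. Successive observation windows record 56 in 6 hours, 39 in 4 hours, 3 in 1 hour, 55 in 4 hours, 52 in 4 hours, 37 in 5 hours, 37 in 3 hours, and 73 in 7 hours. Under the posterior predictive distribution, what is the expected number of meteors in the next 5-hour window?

40

Total count: 56 + 39 + 3 + 55 + 52 + 37 + 37 + 73 = 352.
Total exposure: 6 + 4 + 1 + 4 + 4 + 5 + 3 + 7 = 34 hours.
The Gamma prior is conjugate for the Poisson rate, so λ | data ~ Gamma(16+352, 12+34) = Gamma(368, 46).
Predictive mean over a 5-hour window = T·E[λ|data] = 5·368/46 = 40.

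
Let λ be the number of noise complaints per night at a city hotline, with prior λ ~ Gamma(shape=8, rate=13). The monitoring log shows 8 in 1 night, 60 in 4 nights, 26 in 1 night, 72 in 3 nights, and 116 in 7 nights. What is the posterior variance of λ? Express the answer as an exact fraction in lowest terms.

10/29

Total count: 8 + 60 + 26 + 72 + 116 = 282.
Total exposure: 1 + 4 + 1 + 3 + 7 = 16 nights.
Gamma(α, β) with Poisson data over total exposure Σt gives posterior Gamma(α+Σx, β+Σt) = Gamma(290, 29).
Posterior variance = α'/β'² = 290/841 = 10/29.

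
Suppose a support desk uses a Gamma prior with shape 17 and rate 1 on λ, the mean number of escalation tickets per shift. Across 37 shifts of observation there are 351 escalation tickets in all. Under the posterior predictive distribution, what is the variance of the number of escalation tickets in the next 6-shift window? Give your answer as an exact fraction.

24288/361

Total count 351 over total exposure 37 shifts.
The Gamma prior is conjugate for the Poisson rate, so λ | data ~ Gamma(17+351, 1+37) = Gamma(368, 38).
The posterior predictive for a window of length T is Negative Binomial with variance T·α'·(β'+T)/β'² = 6·368·44/1444 = 24288/361.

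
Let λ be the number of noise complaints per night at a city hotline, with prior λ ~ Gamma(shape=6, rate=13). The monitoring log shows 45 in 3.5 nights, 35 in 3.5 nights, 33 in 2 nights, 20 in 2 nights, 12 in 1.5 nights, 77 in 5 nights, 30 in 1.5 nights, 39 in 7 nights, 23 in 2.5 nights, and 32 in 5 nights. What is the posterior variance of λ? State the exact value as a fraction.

Total count: 45 + 35 + 33 + 20 + 12 + 77 + 30 + 39 + 23 + 32 = 346.
Total exposure: 3.5 + 3.5 + 2 + 2 + 1.5 + 5 + 1.5 + 7 + 2.5 + 5 = 33.5 nights.
Conjugate update: add total count to the shape and total exposure to the rate, giving Gamma(352, 93/2).
Posterior variance = α'/β'² = 352/(8649/4) = 1408/8649.

1408/8649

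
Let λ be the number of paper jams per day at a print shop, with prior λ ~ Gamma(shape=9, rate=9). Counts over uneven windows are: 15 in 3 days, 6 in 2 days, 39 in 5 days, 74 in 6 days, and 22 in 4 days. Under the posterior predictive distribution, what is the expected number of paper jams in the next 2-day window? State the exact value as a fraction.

Total count: 15 + 6 + 39 + 74 + 22 = 156.
Total exposure: 3 + 2 + 5 + 6 + 4 = 20 days.
The Gamma prior is conjugate for the Poisson rate, so λ | data ~ Gamma(9+156, 9+20) = Gamma(165, 29).
Predictive mean over a 2-day window = T·E[λ|data] = 2·165/29 = 330/29.

330/29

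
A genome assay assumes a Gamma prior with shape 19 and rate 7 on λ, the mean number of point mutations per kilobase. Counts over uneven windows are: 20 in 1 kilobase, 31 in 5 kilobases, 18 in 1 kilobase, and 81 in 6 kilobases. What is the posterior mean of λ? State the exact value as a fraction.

169/20

Total count: 20 + 31 + 18 + 81 = 150.
Total exposure: 1 + 5 + 1 + 6 = 13 kilobases.
The Gamma prior is conjugate for the Poisson rate, so λ | data ~ Gamma(19+150, 7+13) = Gamma(169, 20).
Posterior mean = α'/β' = 169/20.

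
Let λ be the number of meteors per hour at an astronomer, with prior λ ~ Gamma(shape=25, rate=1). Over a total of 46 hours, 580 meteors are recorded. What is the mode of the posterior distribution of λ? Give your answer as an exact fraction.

604/47

Total count 580 over total exposure 46 hours.
Conjugate update: add total count to the shape and total exposure to the rate, giving Gamma(605, 47).
Posterior mode = (α'−1)/β' = 604/47.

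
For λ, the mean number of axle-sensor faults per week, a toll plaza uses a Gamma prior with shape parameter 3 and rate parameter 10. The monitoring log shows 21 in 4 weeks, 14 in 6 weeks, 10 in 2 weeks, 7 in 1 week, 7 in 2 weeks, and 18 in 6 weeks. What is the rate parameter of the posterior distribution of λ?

31

Total count: 21 + 14 + 10 + 7 + 7 + 18 = 77.
Total exposure: 4 + 6 + 2 + 1 + 2 + 6 = 21 weeks.
Posterior: α' = 3 + 77 = 80, β' = 10 + 21 = 31.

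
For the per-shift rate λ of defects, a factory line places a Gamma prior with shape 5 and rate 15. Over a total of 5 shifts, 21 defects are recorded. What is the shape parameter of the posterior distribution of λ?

Total count 21 over total exposure 5 shifts.
By Gamma–Poisson conjugacy, the posterior is Gamma(α + Σx, β + Σt) = Gamma(5 + 21, 15 + 5) = Gamma(26, 20).

26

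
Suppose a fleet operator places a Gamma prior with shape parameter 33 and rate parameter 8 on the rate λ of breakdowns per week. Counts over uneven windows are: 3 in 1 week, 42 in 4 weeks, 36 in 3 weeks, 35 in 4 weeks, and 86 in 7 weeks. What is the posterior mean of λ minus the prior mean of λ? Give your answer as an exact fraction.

Total count: 3 + 42 + 36 + 35 + 86 = 202.
Total exposure: 1 + 4 + 3 + 4 + 7 = 19 weeks.
Gamma(α, β) with Poisson data over total exposure Σt gives posterior Gamma(α+Σx, β+Σt) = Gamma(235, 27).
Posterior mean = 235/27 = 235/27; prior mean = 33/8 = 33/8. Difference = 235/27 − 33/8 = 989/216.

989/216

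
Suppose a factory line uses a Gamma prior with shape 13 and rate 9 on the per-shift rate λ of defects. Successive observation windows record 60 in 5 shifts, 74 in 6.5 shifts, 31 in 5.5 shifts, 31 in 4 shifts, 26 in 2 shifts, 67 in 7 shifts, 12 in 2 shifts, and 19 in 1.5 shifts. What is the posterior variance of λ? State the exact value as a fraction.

1332/7225

Total count: 60 + 74 + 31 + 31 + 26 + 67 + 12 + 19 = 320.
Total exposure: 5 + 6.5 + 5.5 + 4 + 2 + 7 + 2 + 1.5 = 33.5 shifts.
Gamma(α, β) with Poisson data over total exposure Σt gives posterior Gamma(α+Σx, β+Σt) = Gamma(333, 85/2).
Posterior variance = α'/β'² = 333/(7225/4) = 1332/7225.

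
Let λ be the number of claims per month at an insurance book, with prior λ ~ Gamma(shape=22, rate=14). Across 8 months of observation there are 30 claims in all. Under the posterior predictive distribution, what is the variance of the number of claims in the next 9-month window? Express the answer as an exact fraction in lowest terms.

3627/121

Total count 30 over total exposure 8 months.
Gamma(α, β) with Poisson data over total exposure Σt gives posterior Gamma(α+Σx, β+Σt) = Gamma(52, 22).
The posterior predictive for a window of length T is Negative Binomial with variance T·α'·(β'+T)/β'² = 9·52·31/484 = 3627/121.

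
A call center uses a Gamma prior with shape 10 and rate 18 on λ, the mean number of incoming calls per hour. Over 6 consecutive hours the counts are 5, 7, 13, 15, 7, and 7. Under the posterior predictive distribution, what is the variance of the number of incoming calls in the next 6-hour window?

20

Total count: 5 + 7 + 13 + 15 + 7 + 7 = 54.
Total exposure: 6 hours.
Gamma(α, β) with Poisson data over total exposure Σt gives posterior Gamma(α+Σx, β+Σt) = Gamma(64, 24).
The posterior predictive for a window of length T is Negative Binomial with variance T·α'·(β'+T)/β'² = 6·64·30/576 = 20.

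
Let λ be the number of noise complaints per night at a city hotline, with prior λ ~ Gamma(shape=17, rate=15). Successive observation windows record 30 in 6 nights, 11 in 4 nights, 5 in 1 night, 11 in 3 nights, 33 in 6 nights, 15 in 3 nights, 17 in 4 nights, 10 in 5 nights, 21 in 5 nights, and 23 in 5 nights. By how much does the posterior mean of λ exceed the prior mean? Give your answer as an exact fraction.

214/95

Total count: 30 + 11 + 5 + 11 + 33 + 15 + 17 + 10 + 21 + 23 = 176.
Total exposure: 6 + 4 + 1 + 3 + 6 + 3 + 4 + 5 + 5 + 5 = 42 nights.
By Gamma–Poisson conjugacy, the posterior is Gamma(α + Σx, β + Σt) = Gamma(17 + 176, 15 + 42) = Gamma(193, 57).
Posterior mean = 193/57 = 193/57; prior mean = 17/15 = 17/15. Difference = 193/57 − 17/15 = 214/95.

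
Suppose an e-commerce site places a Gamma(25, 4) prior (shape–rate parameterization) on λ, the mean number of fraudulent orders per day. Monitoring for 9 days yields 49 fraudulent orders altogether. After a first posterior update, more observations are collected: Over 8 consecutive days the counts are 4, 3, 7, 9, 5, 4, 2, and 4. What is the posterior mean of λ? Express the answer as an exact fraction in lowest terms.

16/3

Total count 49 over total exposure 9 days.
After the first batch: Gamma(25 + 49, 4 + 9) = Gamma(74, 13).
Total count: 4 + 3 + 7 + 9 + 5 + 4 + 2 + 4 = 38.
Total exposure: 8 days.
After the second batch: Gamma(74 + 38, 13 + 8) = Gamma(112, 21).
Posterior mean = α'/β' = 112/21 = 16/3.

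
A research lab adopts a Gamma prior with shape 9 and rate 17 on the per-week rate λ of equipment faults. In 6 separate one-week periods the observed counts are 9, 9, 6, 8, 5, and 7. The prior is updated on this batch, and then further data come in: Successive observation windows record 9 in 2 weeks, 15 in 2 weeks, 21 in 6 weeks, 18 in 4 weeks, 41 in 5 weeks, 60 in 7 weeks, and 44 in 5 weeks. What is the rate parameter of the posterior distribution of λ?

54

Total count: 9 + 9 + 6 + 8 + 5 + 7 = 44.
Total exposure: 6 weeks.
After the first batch: Gamma(9 + 44, 17 + 6) = Gamma(53, 23).
Total count: 9 + 15 + 21 + 18 + 41 + 60 + 44 = 208.
Total exposure: 2 + 2 + 6 + 4 + 5 + 7 + 5 = 31 weeks.
After the second batch: Gamma(53 + 208, 23 + 31) = Gamma(261, 54).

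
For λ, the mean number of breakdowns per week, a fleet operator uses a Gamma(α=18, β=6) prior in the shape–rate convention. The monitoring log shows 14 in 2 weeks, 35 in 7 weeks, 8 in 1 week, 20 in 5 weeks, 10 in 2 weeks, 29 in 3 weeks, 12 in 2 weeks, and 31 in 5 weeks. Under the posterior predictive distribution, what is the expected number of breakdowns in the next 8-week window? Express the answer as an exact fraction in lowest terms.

Total count: 14 + 35 + 8 + 20 + 10 + 29 + 12 + 31 = 159.
Total exposure: 2 + 7 + 1 + 5 + 2 + 3 + 2 + 5 = 27 weeks.
The Gamma prior is conjugate for the Poisson rate, so λ | data ~ Gamma(18+159, 6+27) = Gamma(177, 33).
Predictive mean over an 8-week window = T·E[λ|data] = 8·177/33 = 472/11.

472/11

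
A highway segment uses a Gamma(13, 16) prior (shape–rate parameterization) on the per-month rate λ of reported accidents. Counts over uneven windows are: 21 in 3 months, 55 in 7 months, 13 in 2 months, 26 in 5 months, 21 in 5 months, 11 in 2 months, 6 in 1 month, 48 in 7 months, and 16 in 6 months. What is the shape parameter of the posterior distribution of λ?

230

Total count: 21 + 55 + 13 + 26 + 21 + 11 + 6 + 48 + 16 = 217.
Total exposure: 3 + 7 + 2 + 5 + 5 + 2 + 1 + 7 + 6 = 38 months.
By Gamma–Poisson conjugacy, the posterior is Gamma(α + Σx, β + Σt) = Gamma(13 + 217, 16 + 38) = Gamma(230, 54).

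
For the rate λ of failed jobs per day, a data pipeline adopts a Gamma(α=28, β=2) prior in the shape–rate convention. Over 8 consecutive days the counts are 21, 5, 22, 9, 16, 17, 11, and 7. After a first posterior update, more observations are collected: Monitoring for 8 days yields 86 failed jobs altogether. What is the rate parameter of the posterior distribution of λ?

18

Total count: 21 + 5 + 22 + 9 + 16 + 17 + 11 + 7 = 108.
Total exposure: 8 days.
After the first batch: Gamma(28 + 108, 2 + 8) = Gamma(136, 10).
Total count 86 over total exposure 8 days.
After the second batch: Gamma(136 + 86, 10 + 8) = Gamma(222, 18).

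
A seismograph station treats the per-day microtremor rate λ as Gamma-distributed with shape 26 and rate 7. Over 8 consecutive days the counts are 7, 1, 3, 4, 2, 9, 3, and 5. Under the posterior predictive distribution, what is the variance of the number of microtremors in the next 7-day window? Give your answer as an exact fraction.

616/15

Total count: 7 + 1 + 3 + 4 + 2 + 9 + 3 + 5 = 34.
Total exposure: 8 days.
By Gamma–Poisson conjugacy, the posterior is Gamma(α + Σx, β + Σt) = Gamma(26 + 34, 7 + 8) = Gamma(60, 15).
The posterior predictive for a window of length T is Negative Binomial with variance T·α'·(β'+T)/β'² = 7·60·22/225 = 616/15.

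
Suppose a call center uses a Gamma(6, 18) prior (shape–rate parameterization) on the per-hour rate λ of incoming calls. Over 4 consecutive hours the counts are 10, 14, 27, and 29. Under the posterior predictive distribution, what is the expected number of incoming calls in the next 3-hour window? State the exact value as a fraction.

Total count: 10 + 14 + 27 + 29 = 80.
Total exposure: 4 hours.
Posterior: α' = 6 + 80 = 86, β' = 18 + 4 = 22.
Predictive mean over a 3-hour window = T·E[λ|data] = 3·86/22 = 129/11.

129/11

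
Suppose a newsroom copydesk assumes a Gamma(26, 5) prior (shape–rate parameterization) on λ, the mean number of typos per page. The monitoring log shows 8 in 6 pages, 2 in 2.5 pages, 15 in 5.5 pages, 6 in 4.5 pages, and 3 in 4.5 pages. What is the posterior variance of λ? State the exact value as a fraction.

15/196

Total count: 8 + 2 + 15 + 6 + 3 = 34.
Total exposure: 6 + 2.5 + 5.5 + 4.5 + 4.5 = 23 pages.
Posterior: α' = 26 + 34 = 60, β' = 5 + 23 = 28.
Posterior variance = α'/β'² = 60/784 = 15/196.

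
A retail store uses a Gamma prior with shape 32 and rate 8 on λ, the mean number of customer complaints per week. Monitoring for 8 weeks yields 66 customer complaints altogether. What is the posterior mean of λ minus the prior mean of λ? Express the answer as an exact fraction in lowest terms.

Total count 66 over total exposure 8 weeks.
Posterior: α' = 32 + 66 = 98, β' = 8 + 8 = 16.
Posterior mean = 98/16 = 49/8; prior mean = 32/8 = 4. Difference = 49/8 − 4 = 17/8.

17/8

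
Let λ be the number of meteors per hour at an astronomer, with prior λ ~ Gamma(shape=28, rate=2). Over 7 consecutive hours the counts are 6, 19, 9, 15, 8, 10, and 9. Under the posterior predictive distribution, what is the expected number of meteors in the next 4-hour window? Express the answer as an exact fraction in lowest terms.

416/9

Total count: 6 + 19 + 9 + 15 + 8 + 10 + 9 = 76.
Total exposure: 7 hours.
Posterior: α' = 28 + 76 = 104, β' = 2 + 7 = 9.
Predictive mean over a 4-hour window = T·E[λ|data] = 4·104/9 = 416/9.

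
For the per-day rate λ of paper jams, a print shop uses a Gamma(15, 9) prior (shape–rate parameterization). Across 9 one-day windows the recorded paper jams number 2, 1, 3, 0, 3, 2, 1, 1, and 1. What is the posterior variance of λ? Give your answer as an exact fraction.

Total count: 2 + 1 + 3 + 0 + 3 + 2 + 1 + 1 + 1 = 14.
Total exposure: 9 days.
Conjugate update: add total count to the shape and total exposure to the rate, giving Gamma(29, 18).
Posterior variance = α'/β'² = 29/324.

29/324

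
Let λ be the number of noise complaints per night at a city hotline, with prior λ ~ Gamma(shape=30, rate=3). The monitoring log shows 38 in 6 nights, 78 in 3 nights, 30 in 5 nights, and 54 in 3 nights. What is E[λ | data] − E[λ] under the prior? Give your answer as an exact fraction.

3/2

Total count: 38 + 78 + 30 + 54 = 200.
Total exposure: 6 + 3 + 5 + 3 = 17 nights.
The Gamma prior is conjugate for the Poisson rate, so λ | data ~ Gamma(30+200, 3+17) = Gamma(230, 20).
Posterior mean = 230/20 = 23/2; prior mean = 30/3 = 10. Difference = 23/2 − 10 = 3/2.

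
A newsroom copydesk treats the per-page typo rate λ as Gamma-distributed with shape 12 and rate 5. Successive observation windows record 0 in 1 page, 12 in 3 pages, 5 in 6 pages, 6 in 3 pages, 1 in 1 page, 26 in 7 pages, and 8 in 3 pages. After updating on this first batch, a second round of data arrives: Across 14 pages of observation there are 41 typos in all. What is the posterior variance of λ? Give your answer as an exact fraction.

111/1849

Total count: 0 + 12 + 5 + 6 + 1 + 26 + 8 = 58.
Total exposure: 1 + 3 + 6 + 3 + 1 + 7 + 3 = 24 pages.
After the first batch: Gamma(12 + 58, 5 + 24) = Gamma(70, 29).
Total count 41 over total exposure 14 pages.
After the second batch: Gamma(70 + 41, 29 + 14) = Gamma(111, 43).
Posterior variance = α'/β'² = 111/1849.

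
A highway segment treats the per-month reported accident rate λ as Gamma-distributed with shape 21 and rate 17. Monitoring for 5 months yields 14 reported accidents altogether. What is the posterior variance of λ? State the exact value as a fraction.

35/484

Total count 14 over total exposure 5 months.
By Gamma–Poisson conjugacy, the posterior is Gamma(α + Σx, β + Σt) = Gamma(21 + 14, 17 + 5) = Gamma(35, 22).
Posterior variance = α'/β'² = 35/484.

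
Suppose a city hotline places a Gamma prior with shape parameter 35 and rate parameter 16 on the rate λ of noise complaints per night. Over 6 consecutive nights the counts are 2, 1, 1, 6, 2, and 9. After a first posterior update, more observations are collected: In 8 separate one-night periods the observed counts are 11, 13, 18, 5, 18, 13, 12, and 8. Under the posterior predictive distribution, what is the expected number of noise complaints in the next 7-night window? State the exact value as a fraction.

539/15

Total count: 2 + 1 + 1 + 6 + 2 + 9 = 21.
Total exposure: 6 nights.
After the first batch: Gamma(35 + 21, 16 + 6) = Gamma(56, 22).
Total count: 11 + 13 + 18 + 5 + 18 + 13 + 12 + 8 = 98.
Total exposure: 8 nights.
After the second batch: Gamma(56 + 98, 22 + 8) = Gamma(154, 30).
Predictive mean over a 7-night window = T·E[λ|data] = 7·154/30 = 539/15.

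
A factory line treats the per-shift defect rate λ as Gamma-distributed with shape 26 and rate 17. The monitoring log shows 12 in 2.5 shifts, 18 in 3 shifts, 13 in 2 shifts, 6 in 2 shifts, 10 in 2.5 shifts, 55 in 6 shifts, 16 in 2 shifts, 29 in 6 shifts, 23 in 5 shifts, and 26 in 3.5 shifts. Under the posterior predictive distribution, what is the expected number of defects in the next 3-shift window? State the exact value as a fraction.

1404/103

Total count: 12 + 18 + 13 + 6 + 10 + 55 + 16 + 29 + 23 + 26 = 208.
Total exposure: 2.5 + 3 + 2 + 2 + 2.5 + 6 + 2 + 6 + 5 + 3.5 = 34.5 shifts.
The Gamma prior is conjugate for the Poisson rate, so λ | data ~ Gamma(26+208, 17+34.5) = Gamma(234, 103/2).
Predictive mean over a 3-shift window = T·E[λ|data] = 3·234/(103/2) = 1404/103.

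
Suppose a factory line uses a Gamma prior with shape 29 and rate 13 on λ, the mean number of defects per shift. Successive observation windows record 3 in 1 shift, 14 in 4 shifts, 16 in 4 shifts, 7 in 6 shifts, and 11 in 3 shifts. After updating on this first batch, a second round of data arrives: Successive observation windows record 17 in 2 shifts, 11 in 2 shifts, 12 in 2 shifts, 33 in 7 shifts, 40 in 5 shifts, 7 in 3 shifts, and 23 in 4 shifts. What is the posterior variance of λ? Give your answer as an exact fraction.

Total count: 3 + 14 + 16 + 7 + 11 = 51.
Total exposure: 1 + 4 + 4 + 6 + 3 = 18 shifts.
After the first batch: Gamma(29 + 51, 13 + 18) = Gamma(80, 31).
Total count: 17 + 11 + 12 + 33 + 40 + 7 + 23 = 143.
Total exposure: 2 + 2 + 2 + 7 + 5 + 3 + 4 = 25 shifts.
After the second batch: Gamma(80 + 143, 31 + 25) = Gamma(223, 56).
Posterior variance = α'/β'² = 223/3136.

223/3136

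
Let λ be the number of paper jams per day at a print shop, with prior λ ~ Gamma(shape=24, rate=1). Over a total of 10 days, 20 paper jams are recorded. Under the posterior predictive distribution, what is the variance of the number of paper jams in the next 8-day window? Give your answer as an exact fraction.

608/11

Total count 20 over total exposure 10 days.
The Gamma prior is conjugate for the Poisson rate, so λ | data ~ Gamma(24+20, 1+10) = Gamma(44, 11).
The posterior predictive for a window of length T is Negative Binomial with variance T·α'·(β'+T)/β'² = 8·44·19/121 = 608/11.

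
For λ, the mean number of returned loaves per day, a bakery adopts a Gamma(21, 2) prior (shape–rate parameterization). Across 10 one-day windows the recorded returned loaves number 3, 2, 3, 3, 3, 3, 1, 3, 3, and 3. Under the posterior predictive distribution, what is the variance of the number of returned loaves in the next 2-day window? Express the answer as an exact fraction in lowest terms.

Total count: 3 + 2 + 3 + 3 + 3 + 3 + 1 + 3 + 3 + 3 = 27.
Total exposure: 10 days.
Gamma(α, β) with Poisson data over total exposure Σt gives posterior Gamma(α+Σx, β+Σt) = Gamma(48, 12).
The posterior predictive for a window of length T is Negative Binomial with variance T·α'·(β'+T)/β'² = 2·48·14/144 = 28/3.

28/3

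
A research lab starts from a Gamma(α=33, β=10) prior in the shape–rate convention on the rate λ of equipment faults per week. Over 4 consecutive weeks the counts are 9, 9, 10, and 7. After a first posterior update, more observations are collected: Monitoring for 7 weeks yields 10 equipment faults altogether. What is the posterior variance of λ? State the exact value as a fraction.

Total count: 9 + 9 + 10 + 7 = 35.
Total exposure: 4 weeks.
After the first batch: Gamma(33 + 35, 10 + 4) = Gamma(68, 14).
Total count 10 over total exposure 7 weeks.
After the second batch: Gamma(68 + 10, 14 + 7) = Gamma(78, 21).
Posterior variance = α'/β'² = 78/441 = 26/147.

26/147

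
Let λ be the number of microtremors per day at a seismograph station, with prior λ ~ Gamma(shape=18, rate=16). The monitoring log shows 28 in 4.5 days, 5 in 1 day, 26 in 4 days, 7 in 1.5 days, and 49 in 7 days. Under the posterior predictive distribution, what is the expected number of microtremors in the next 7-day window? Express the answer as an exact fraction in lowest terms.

Total count: 28 + 5 + 26 + 7 + 49 = 115.
Total exposure: 4.5 + 1 + 4 + 1.5 + 7 = 18 days.
Posterior: α' = 18 + 115 = 133, β' = 16 + 18 = 34.
Predictive mean over a 7-day window = T·E[λ|data] = 7·133/34 = 931/34.

931/34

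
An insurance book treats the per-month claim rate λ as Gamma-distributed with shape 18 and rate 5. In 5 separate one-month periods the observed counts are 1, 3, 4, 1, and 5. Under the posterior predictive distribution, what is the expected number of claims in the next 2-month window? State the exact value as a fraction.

32/5

Total count: 1 + 3 + 4 + 1 + 5 = 14.
Total exposure: 5 months.
Posterior: α' = 18 + 14 = 32, β' = 5 + 5 = 10.
Predictive mean over a 2-month window = T·E[λ|data] = 2·32/10 = 32/5.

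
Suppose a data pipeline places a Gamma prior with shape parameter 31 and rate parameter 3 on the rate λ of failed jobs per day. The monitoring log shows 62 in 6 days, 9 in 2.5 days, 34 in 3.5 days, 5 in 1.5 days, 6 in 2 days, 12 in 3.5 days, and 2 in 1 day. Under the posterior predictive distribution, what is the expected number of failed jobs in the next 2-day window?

14

Total count: 62 + 9 + 34 + 5 + 6 + 12 + 2 = 130.
Total exposure: 6 + 2.5 + 3.5 + 1.5 + 2 + 3.5 + 1 = 20 days.
Conjugate update: add total count to the shape and total exposure to the rate, giving Gamma(161, 23).
Predictive mean over a 2-day window = T·E[λ|data] = 2·161/23 = 14.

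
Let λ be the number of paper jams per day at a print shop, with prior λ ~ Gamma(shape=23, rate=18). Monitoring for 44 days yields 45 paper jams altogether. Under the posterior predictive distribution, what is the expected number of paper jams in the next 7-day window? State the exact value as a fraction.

238/31

Total count 45 over total exposure 44 days.
By Gamma–Poisson conjugacy, the posterior is Gamma(α + Σx, β + Σt) = Gamma(23 + 45, 18 + 44) = Gamma(68, 62).
Predictive mean over a 7-day window = T·E[λ|data] = 7·68/62 = 238/31.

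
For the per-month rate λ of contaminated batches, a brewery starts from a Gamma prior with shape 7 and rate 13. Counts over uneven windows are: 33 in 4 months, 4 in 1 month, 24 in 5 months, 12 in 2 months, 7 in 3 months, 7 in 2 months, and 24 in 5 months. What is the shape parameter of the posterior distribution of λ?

Total count: 33 + 4 + 24 + 12 + 7 + 7 + 24 = 111.
Total exposure: 4 + 1 + 5 + 2 + 3 + 2 + 5 = 22 months.
The Gamma prior is conjugate for the Poisson rate, so λ | data ~ Gamma(7+111, 13+22) = Gamma(118, 35).

118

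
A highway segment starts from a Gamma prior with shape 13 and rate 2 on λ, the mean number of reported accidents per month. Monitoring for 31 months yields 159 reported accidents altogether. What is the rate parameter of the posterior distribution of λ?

33

Total count 159 over total exposure 31 months.
Posterior: α' = 13 + 159 = 172, β' = 2 + 31 = 33.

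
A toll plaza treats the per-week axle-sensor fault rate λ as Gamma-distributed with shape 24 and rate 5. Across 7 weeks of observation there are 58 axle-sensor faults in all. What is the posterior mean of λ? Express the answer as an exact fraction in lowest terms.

Total count 58 over total exposure 7 weeks.
Gamma(α, β) with Poisson data over total exposure Σt gives posterior Gamma(α+Σx, β+Σt) = Gamma(82, 12).
Posterior mean = α'/β' = 82/12 = 41/6.

41/6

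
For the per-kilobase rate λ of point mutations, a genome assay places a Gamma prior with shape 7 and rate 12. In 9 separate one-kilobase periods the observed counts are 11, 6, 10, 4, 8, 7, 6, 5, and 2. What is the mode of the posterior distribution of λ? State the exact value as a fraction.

Total count: 11 + 6 + 10 + 4 + 8 + 7 + 6 + 5 + 2 = 59.
Total exposure: 9 kilobases.
Gamma(α, β) with Poisson data over total exposure Σt gives posterior Gamma(α+Σx, β+Σt) = Gamma(66, 21).
Posterior mode = (α'−1)/β' = 65/21.

65/21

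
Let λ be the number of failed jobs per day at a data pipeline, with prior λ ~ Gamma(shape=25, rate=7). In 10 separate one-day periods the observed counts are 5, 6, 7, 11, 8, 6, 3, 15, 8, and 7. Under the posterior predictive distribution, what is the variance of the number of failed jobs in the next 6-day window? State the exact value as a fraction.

13938/289

Total count: 5 + 6 + 7 + 11 + 8 + 6 + 3 + 15 + 8 + 7 = 76.
Total exposure: 10 days.
The Gamma prior is conjugate for the Poisson rate, so λ | data ~ Gamma(25+76, 7+10) = Gamma(101, 17).
The posterior predictive for a window of length T is Negative Binomial with variance T·α'·(β'+T)/β'² = 6·101·23/289 = 13938/289.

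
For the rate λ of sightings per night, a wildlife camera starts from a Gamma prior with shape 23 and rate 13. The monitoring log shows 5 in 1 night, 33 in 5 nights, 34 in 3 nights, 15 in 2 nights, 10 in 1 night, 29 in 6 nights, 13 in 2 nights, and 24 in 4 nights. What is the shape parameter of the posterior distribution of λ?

Total count: 5 + 33 + 34 + 15 + 10 + 29 + 13 + 24 = 163.
Total exposure: 1 + 5 + 3 + 2 + 1 + 6 + 2 + 4 = 24 nights.
Conjugate update: add total count to the shape and total exposure to the rate, giving Gamma(186, 37).

186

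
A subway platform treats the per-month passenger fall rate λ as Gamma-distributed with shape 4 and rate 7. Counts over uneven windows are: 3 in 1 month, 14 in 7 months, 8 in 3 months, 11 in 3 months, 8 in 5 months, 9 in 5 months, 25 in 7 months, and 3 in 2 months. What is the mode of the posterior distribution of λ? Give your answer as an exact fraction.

21/10

Total count: 3 + 14 + 8 + 11 + 8 + 9 + 25 + 3 = 81.
Total exposure: 1 + 7 + 3 + 3 + 5 + 5 + 7 + 2 = 33 months.
Gamma(α, β) with Poisson data over total exposure Σt gives posterior Gamma(α+Σx, β+Σt) = Gamma(85, 40).
Posterior mode = (α'−1)/β' = 84/40 = 21/10.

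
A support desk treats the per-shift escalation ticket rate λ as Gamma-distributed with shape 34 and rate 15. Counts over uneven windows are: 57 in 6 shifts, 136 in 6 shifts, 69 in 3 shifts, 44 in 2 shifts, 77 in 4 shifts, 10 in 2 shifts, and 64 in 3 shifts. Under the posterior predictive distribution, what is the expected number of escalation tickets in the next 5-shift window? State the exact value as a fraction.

2455/41

Total count: 57 + 136 + 69 + 44 + 77 + 10 + 64 = 457.
Total exposure: 6 + 6 + 3 + 2 + 4 + 2 + 3 = 26 shifts.
Conjugate update: add total count to the shape and total exposure to the rate, giving Gamma(491, 41).
Predictive mean over a 5-shift window = T·E[λ|data] = 5·491/41 = 2455/41.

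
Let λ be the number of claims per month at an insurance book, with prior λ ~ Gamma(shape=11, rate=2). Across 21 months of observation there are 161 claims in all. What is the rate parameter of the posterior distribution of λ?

Total count 161 over total exposure 21 months.
Gamma(α, β) with Poisson data over total exposure Σt gives posterior Gamma(α+Σx, β+Σt) = Gamma(172, 23).

23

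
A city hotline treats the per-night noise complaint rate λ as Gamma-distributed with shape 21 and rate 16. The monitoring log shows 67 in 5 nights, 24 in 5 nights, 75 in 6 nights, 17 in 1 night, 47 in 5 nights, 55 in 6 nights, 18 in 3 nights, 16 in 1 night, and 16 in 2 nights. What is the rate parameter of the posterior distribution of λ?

Total count: 67 + 24 + 75 + 17 + 47 + 55 + 18 + 16 + 16 = 335.
Total exposure: 5 + 5 + 6 + 1 + 5 + 6 + 3 + 1 + 2 = 34 nights.
The Gamma prior is conjugate for the Poisson rate, so λ | data ~ Gamma(21+335, 16+34) = Gamma(356, 50).

50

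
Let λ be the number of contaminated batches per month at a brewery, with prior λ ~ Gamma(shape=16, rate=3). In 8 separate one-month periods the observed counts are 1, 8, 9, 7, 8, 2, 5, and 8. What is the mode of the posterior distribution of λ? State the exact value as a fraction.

Total count: 1 + 8 + 9 + 7 + 8 + 2 + 5 + 8 = 48.
Total exposure: 8 months.
The Gamma prior is conjugate for the Poisson rate, so λ | data ~ Gamma(16+48, 3+8) = Gamma(64, 11).
Posterior mode = (α'−1)/β' = 63/11.

63/11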